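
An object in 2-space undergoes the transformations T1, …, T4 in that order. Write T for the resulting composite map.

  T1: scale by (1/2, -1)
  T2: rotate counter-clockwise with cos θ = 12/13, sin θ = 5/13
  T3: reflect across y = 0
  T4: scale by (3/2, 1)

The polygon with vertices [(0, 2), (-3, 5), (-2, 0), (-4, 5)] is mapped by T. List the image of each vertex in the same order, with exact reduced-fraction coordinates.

T1 scale by (1/2, -1): (0, 2) → (0, -2); (-3, 5) → (-3/2, -5); (-2, 0) → (-1, 0); (-4, 5) → (-2, -5)
T2 rotate counter-clockwise with cos θ = 12/13, sin θ = 5/13: (0, -2) → (10/13, -24/13); (-3/2, -5) → (7/13, -135/26); (-1, 0) → (-12/13, -5/13); (-2, -5) → (1/13, -70/13)
T3 reflect across y = 0: (10/13, -24/13) → (10/13, 24/13); (7/13, -135/26) → (7/13, 135/26); (-12/13, -5/13) → (-12/13, 5/13); (1/13, -70/13) → (1/13, 70/13)
T4 scale by (3/2, 1): (10/13, 24/13) → (15/13, 24/13); (7/13, 135/26) → (21/26, 135/26); (-12/13, 5/13) → (-18/13, 5/13); (1/13, 70/13) → (3/26, 70/13)

image vertices: (15/13, 24/13), (21/26, 135/26), (-18/13, 5/13), (3/26, 70/13)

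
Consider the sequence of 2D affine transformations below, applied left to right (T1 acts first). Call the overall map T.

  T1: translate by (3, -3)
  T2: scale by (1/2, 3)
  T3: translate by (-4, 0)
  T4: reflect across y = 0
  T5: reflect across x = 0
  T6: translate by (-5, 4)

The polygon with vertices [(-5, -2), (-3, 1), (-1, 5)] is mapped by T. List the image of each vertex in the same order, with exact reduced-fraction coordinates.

image vertices: (0, 19), (-1, 10), (-2, -2)

T1 translate by (3, -3): (-5, -2) → (-2, -5); (-3, 1) → (0, -2); (-1, 5) → (2, 2)
T2 scale by (1/2, 3): (-2, -5) → (-1, -15); (0, -2) → (0, -6); (2, 2) → (1, 6)
T3 translate by (-4, 0): (-1, -15) → (-5, -15); (0, -6) → (-4, -6); (1, 6) → (-3, 6)
T4 reflect across y = 0: (-5, -15) → (-5, 15); (-4, -6) → (-4, 6); (-3, 6) → (-3, -6)
T5 reflect across x = 0: (-5, 15) → (5, 15); (-4, 6) → (4, 6); (-3, -6) → (3, -6)
T6 translate by (-5, 4): (5, 15) → (0, 19); (4, 6) → (-1, 10); (3, -6) → (-2, -2)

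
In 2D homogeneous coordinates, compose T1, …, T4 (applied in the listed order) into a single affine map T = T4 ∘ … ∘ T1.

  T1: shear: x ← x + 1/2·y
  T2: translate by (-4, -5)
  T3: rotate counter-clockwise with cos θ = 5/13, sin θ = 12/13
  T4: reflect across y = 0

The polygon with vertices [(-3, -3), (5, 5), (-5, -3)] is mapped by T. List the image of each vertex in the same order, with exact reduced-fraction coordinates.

T1 shear: x ← x + 1/2·y: (-3, -3) → (-9/2, -3); (5, 5) → (15/2, 5); (-5, -3) → (-13/2, -3)
T2 translate by (-4, -5): (-9/2, -3) → (-17/2, -8); (15/2, 5) → (7/2, 0); (-13/2, -3) → (-21/2, -8)
T3 rotate counter-clockwise with cos θ = 5/13, sin θ = 12/13: (-17/2, -8) → (107/26, -142/13); (7/2, 0) → (35/26, 42/13); (-21/2, -8) → (87/26, -166/13)
T4 reflect across y = 0: (107/26, -142/13) → (107/26, 142/13); (35/26, 42/13) → (35/26, -42/13); (87/26, -166/13) → (87/26, 166/13)

image vertices: (107/26, 142/13), (35/26, -42/13), (87/26, 166/13)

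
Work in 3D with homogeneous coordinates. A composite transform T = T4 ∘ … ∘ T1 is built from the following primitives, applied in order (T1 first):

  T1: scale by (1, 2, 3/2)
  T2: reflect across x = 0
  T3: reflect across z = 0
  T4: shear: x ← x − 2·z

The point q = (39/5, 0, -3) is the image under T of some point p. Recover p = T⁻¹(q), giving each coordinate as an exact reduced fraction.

p = (-9/5, 0, 2)

T1 = [1 0 0 0; 0 2 0 0; 0 0 3/2 0; 0 0 0 1]
T2·T1 = [-1 0 0 0; 0 2 0 0; 0 0 3/2 0; 0 0 0 1]
T3·…·T1 = [-1 0 0 0; 0 2 0 0; 0 0 -3/2 0; 0 0 0 1]
T4·…·T1 = [-1 0 3 0; 0 2 0 0; 0 0 -3/2 0; 0 0 0 1]
det M = 3; M⁻¹ = [-1 0 -2 0; 0 1/2 0 0; 0 0 -2/3 0; 0 0 0 1]
M⁻¹ · (39/5, 0, -3)ᵀ = (-9/5, 0, 2)ᵀ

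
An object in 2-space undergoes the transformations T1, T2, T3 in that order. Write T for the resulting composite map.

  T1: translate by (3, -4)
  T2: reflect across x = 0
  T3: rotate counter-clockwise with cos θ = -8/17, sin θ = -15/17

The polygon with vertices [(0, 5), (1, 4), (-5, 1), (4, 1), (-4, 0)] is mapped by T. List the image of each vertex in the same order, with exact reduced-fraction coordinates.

image vertices: (39/17, 37/17), (32/17, 60/17), (-61/17, -6/17), (11/17, 129/17), (-4, 1)

T1 translate by (3, -4): (0, 5) → (3, 1); (1, 4) → (4, 0); (-5, 1) → (-2, -3); (4, 1) → (7, -3); (-4, 0) → (-1, -4)
T2 reflect across x = 0: (3, 1) → (-3, 1); (4, 0) → (-4, 0); (-2, -3) → (2, -3); (7, -3) → (-7, -3); (-1, -4) → (1, -4)
T3 rotate counter-clockwise with cos θ = -8/17, sin θ = -15/17: (-3, 1) → (39/17, 37/17); (-4, 0) → (32/17, 60/17); (2, -3) → (-61/17, -6/17); (-7, -3) → (11/17, 129/17); (1, -4) → (-4, 1)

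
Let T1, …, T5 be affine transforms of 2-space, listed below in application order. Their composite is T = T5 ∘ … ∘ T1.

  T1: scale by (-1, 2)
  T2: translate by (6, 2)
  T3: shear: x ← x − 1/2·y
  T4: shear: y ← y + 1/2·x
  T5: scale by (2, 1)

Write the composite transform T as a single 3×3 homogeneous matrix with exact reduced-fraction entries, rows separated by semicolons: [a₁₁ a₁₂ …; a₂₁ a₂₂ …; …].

T1 = [-1 0 0; 0 2 0; 0 0 1]
T2·T1 = [-1 0 6; 0 2 2; 0 0 1]
T3·…·T1 = [-1 -1 5; 0 2 2; 0 0 1]
T4·…·T1 = [-1 -1 5; -1/2 3/2 9/2; 0 0 1]
T5·…·T1 = [-2 -2 10; -1/2 3/2 9/2; 0 0 1]

T = [-2 -2 10; -1/2 3/2 9/2; 0 0 1]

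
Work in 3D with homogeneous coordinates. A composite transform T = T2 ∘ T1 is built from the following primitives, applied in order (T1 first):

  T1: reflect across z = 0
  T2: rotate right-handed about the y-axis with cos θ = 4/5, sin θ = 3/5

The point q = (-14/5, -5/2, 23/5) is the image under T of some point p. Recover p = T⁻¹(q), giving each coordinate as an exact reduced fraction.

T1 = [1 0 0 0; 0 1 0 0; 0 0 -1 0; 0 0 0 1]
T2·T1 = [4/5 0 -3/5 0; 0 1 0 0; -3/5 0 -4/5 0; 0 0 0 1]
det M = -1; M⁻¹ = [4/5 0 -3/5 0; 0 1 0 0; -3/5 0 -4/5 0; 0 0 0 1]
M⁻¹ · (-14/5, -5/2, 23/5)ᵀ = (-5, -5/2, -2)ᵀ

p = (-5, -5/2, -2)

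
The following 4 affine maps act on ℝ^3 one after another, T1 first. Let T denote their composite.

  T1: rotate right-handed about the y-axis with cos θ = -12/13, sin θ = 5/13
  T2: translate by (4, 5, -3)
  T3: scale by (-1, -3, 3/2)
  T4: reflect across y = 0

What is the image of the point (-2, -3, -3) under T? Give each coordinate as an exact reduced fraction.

T(p) = (-61/13, 6, 21/26)

T1 rotate right-handed about the y-axis with cos θ = -12/13, sin θ = 5/13: (-2, -3, -3) → (9/13, -3, 46/13)
T2 translate by (4, 5, -3): (9/13, -3, 46/13) → (61/13, 2, 7/13)
T3 scale by (-1, -3, 3/2): (61/13, 2, 7/13) → (-61/13, -6, 21/26)
T4 reflect across y = 0: (-61/13, -6, 21/26) → (-61/13, 6, 21/26)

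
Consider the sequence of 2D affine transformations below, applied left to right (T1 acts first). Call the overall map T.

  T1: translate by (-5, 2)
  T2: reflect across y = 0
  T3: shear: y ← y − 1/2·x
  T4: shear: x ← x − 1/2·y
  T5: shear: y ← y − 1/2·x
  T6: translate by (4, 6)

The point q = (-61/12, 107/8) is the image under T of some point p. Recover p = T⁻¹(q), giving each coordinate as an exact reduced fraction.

p = (-8/3, -1)

T1 = [1 0 -5; 0 1 2; 0 0 1]
T2·T1 = [1 0 -5; 0 -1 -2; 0 0 1]
T3·…·T1 = [1 0 -5; -1/2 -1 1/2; 0 0 1]
T4·…·T1 = [5/4 1/2 -21/4; -1/2 -1 1/2; 0 0 1]
T5·…·T1 = [5/4 1/2 -21/4; -9/8 -5/4 25/8; 0 0 1]
T6·…·T1 = [5/4 1/2 -5/4; -9/8 -5/4 73/8; 0 0 1]
det M = -1; M⁻¹ = [5/4 1/2 -3; -9/8 -5/4 10; 0 0 1]
M⁻¹ · (-61/12, 107/8)ᵀ = (-8/3, -1)ᵀ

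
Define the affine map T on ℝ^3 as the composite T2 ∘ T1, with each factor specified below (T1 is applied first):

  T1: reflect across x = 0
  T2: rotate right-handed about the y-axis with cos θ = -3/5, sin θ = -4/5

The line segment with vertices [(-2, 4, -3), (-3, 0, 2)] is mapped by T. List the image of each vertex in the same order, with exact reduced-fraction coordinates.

image vertices: (6/5, 4, 17/5), (-17/5, 0, 6/5)

T1 reflect across x = 0: (-2, 4, -3) → (2, 4, -3); (-3, 0, 2) → (3, 0, 2)
T2 rotate right-handed about the y-axis with cos θ = -3/5, sin θ = -4/5: (2, 4, -3) → (6/5, 4, 17/5); (3, 0, 2) → (-17/5, 0, 6/5)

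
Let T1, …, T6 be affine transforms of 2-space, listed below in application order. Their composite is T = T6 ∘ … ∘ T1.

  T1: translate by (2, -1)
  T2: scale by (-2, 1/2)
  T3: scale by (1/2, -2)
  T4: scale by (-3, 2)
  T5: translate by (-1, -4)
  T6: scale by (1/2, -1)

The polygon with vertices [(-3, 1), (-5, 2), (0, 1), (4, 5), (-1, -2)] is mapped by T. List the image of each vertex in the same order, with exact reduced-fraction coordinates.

image vertices: (-2, 4), (-5, 6), (5/2, 4), (17/2, 12), (1, -2)

T1 translate by (2, -1): (-3, 1) → (-1, 0); (-5, 2) → (-3, 1); (0, 1) → (2, 0); (4, 5) → (6, 4); (-1, -2) → (1, -3)
T2 scale by (-2, 1/2): (-1, 0) → (2, 0); (-3, 1) → (6, 1/2); (2, 0) → (-4, 0); (6, 4) → (-12, 2); (1, -3) → (-2, -3/2)
T3 scale by (1/2, -2): (2, 0) → (1, 0); (6, 1/2) → (3, -1); (-4, 0) → (-2, 0); (-12, 2) → (-6, -4); (-2, -3/2) → (-1, 3)
T4 scale by (-3, 2): (1, 0) → (-3, 0); (3, -1) → (-9, -2); (-2, 0) → (6, 0); (-6, -4) → (18, -8); (-1, 3) → (3, 6)
T5 translate by (-1, -4): (-3, 0) → (-4, -4); (-9, -2) → (-10, -6); (6, 0) → (5, -4); (18, -8) → (17, -12); (3, 6) → (2, 2)
T6 scale by (1/2, -1): (-4, -4) → (-2, 4); (-10, -6) → (-5, 6); (5, -4) → (5/2, 4); (17, -12) → (17/2, 12); (2, 2) → (1, -2)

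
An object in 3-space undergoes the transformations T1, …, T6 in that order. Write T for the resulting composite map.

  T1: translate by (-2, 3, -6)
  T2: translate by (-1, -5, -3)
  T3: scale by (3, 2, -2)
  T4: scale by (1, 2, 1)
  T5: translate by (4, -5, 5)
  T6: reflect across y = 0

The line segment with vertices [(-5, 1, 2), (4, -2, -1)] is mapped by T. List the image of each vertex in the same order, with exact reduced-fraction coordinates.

T1 translate by (-2, 3, -6): (-5, 1, 2) → (-7, 4, -4); (4, -2, -1) → (2, 1, -7)
T2 translate by (-1, -5, -3): (-7, 4, -4) → (-8, -1, -7); (2, 1, -7) → (1, -4, -10)
T3 scale by (3, 2, -2): (-8, -1, -7) → (-24, -2, 14); (1, -4, -10) → (3, -8, 20)
T4 scale by (1, 2, 1): (-24, -2, 14) → (-24, -4, 14); (3, -8, 20) → (3, -16, 20)
T5 translate by (4, -5, 5): (-24, -4, 14) → (-20, -9, 19); (3, -16, 20) → (7, -21, 25)
T6 reflect across y = 0: (-20, -9, 19) → (-20, 9, 19); (7, -21, 25) → (7, 21, 25)

image vertices: (-20, 9, 19), (7, 21, 25)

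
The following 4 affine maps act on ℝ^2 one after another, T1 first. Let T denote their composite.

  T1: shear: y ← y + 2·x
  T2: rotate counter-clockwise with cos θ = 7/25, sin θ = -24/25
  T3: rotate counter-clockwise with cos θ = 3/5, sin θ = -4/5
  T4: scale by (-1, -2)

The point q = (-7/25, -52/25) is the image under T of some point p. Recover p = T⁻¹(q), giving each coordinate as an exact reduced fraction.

p = (-1, 8/5)

T1 = [1 0 0; 2 1 0; 0 0 1]
T2·T1 = [11/5 24/25 0; -2/5 7/25 0; 0 0 1]
T3·…·T1 = [1 4/5 0; -2 -3/5 0; 0 0 1]
T4·…·T1 = [-1 -4/5 0; 4 6/5 0; 0 0 1]
det M = 2; M⁻¹ = [3/5 2/5 0; -2 -1/2 0; 0 0 1]
M⁻¹ · (-7/25, -52/25)ᵀ = (-1, 8/5)ᵀ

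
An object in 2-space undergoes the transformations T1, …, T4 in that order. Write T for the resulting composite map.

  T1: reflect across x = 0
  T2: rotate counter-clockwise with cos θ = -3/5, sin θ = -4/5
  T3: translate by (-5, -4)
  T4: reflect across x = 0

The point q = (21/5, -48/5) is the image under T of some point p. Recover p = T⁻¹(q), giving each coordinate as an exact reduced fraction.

p = (-4, 4)

T1 = [-1 0 0; 0 1 0; 0 0 1]
T2·T1 = [3/5 4/5 0; 4/5 -3/5 0; 0 0 1]
T3·…·T1 = [3/5 4/5 -5; 4/5 -3/5 -4; 0 0 1]
T4·…·T1 = [-3/5 -4/5 5; 4/5 -3/5 -4; 0 0 1]
det M = 1; M⁻¹ = [-3/5 4/5 31/5; -4/5 -3/5 8/5; 0 0 1]
M⁻¹ · (21/5, -48/5)ᵀ = (-4, 4)ᵀ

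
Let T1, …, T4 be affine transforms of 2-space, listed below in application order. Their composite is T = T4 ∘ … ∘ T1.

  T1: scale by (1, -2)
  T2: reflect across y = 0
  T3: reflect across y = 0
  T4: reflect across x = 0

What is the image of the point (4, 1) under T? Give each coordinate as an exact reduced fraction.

T1 scale by (1, -2): (4, 1) → (4, -2)
T2 reflect across y = 0: (4, -2) → (4, 2)
T3 reflect across y = 0: (4, 2) → (4, -2)
T4 reflect across x = 0: (4, -2) → (-4, -2)

T(p) = (-4, -2)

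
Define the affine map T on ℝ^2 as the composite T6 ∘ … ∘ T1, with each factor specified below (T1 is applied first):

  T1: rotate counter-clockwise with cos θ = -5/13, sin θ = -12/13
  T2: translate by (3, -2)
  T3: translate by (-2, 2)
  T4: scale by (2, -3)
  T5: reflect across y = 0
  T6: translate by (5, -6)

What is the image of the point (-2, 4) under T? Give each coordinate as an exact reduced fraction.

T1 rotate counter-clockwise with cos θ = -5/13, sin θ = -12/13: (-2, 4) → (58/13, 4/13)
T2 translate by (3, -2): (58/13, 4/13) → (97/13, -22/13)
T3 translate by (-2, 2): (97/13, -22/13) → (71/13, 4/13)
T4 scale by (2, -3): (71/13, 4/13) → (142/13, -12/13)
T5 reflect across y = 0: (142/13, -12/13) → (142/13, 12/13)
T6 translate by (5, -6): (142/13, 12/13) → (207/13, -66/13)

T(p) = (207/13, -66/13)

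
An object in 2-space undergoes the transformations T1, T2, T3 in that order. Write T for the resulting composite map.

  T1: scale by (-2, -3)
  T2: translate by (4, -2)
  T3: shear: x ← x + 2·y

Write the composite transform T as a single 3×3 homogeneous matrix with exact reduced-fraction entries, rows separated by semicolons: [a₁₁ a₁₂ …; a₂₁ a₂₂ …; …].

T1 = [-2 0 0; 0 -3 0; 0 0 1]
T2·T1 = [-2 0 4; 0 -3 -2; 0 0 1]
T3·…·T1 = [-2 -6 0; 0 -3 -2; 0 0 1]

T = [-2 -6 0; 0 -3 -2; 0 0 1]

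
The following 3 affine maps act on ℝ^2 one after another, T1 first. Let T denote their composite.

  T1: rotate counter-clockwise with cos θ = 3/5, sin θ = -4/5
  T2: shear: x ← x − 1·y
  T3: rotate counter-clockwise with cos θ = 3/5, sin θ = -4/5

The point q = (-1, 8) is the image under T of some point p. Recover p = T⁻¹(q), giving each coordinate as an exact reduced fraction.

T1 = [3/5 4/5 0; -4/5 3/5 0; 0 0 1]
T2·T1 = [7/5 1/5 0; -4/5 3/5 0; 0 0 1]
T3·…·T1 = [1/5 3/5 0; -8/5 1/5 0; 0 0 1]
det M = 1; M⁻¹ = [1/5 -3/5 0; 8/5 1/5 0; 0 0 1]
M⁻¹ · (-1, 8)ᵀ = (-5, 0)ᵀ

p = (-5, 0)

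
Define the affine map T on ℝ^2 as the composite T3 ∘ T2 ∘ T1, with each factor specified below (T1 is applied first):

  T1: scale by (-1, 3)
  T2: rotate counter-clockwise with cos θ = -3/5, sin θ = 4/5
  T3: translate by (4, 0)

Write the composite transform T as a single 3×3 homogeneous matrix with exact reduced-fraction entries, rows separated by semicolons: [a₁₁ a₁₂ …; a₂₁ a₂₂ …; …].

T = [3/5 -12/5 4; -4/5 -9/5 0; 0 0 1]

T1 = [-1 0 0; 0 3 0; 0 0 1]
T2·T1 = [3/5 -12/5 0; -4/5 -9/5 0; 0 0 1]
T3·…·T1 = [3/5 -12/5 4; -4/5 -9/5 0; 0 0 1]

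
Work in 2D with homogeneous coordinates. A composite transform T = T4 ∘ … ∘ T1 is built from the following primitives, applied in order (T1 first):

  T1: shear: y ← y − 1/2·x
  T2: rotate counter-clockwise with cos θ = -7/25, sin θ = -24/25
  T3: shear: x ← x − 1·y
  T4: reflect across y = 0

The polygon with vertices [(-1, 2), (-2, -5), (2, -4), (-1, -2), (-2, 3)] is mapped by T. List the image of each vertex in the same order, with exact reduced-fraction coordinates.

image vertices: (121/50, -13/50), (-158/25, -76/25), (-121/25, 13/25), (-127/50, -69/50), (18/5, -4/5)

T1 shear: y ← y − 1/2·x: (-1, 2) → (-1, 5/2); (-2, -5) → (-2, -4); (2, -4) → (2, -5); (-1, -2) → (-1, -3/2); (-2, 3) → (-2, 4)
T2 rotate counter-clockwise with cos θ = -7/25, sin θ = -24/25: (-1, 5/2) → (67/25, 13/50); (-2, -4) → (-82/25, 76/25); (2, -5) → (-134/25, -13/25); (-1, -3/2) → (-29/25, 69/50); (-2, 4) → (22/5, 4/5)
T3 shear: x ← x − 1·y: (67/25, 13/50) → (121/50, 13/50); (-82/25, 76/25) → (-158/25, 76/25); (-134/25, -13/25) → (-121/25, -13/25); (-29/25, 69/50) → (-127/50, 69/50); (22/5, 4/5) → (18/5, 4/5)
T4 reflect across y = 0: (121/50, 13/50) → (121/50, -13/50); (-158/25, 76/25) → (-158/25, -76/25); (-121/25, -13/25) → (-121/25, 13/25); (-127/50, 69/50) → (-127/50, -69/50); (18/5, 4/5) → (18/5, -4/5)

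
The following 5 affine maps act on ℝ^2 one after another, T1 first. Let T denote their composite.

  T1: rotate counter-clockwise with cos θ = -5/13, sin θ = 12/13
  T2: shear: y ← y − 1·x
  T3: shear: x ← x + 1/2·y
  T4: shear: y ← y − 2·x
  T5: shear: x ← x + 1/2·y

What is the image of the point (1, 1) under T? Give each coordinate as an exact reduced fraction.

T1 rotate counter-clockwise with cos θ = -5/13, sin θ = 12/13: (1, 1) → (-17/13, 7/13)
T2 shear: y ← y − 1·x: (-17/13, 7/13) → (-17/13, 24/13)
T3 shear: x ← x + 1/2·y: (-17/13, 24/13) → (-5/13, 24/13)
T4 shear: y ← y − 2·x: (-5/13, 24/13) → (-5/13, 34/13)
T5 shear: x ← x + 1/2·y: (-5/13, 34/13) → (12/13, 34/13)

T(p) = (12/13, 34/13)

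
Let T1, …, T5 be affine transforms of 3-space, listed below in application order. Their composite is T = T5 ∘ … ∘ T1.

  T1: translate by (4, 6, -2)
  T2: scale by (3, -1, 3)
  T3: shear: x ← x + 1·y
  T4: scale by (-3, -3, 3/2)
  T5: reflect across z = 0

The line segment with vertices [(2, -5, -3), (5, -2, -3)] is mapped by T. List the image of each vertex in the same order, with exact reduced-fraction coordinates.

T1 translate by (4, 6, -2): (2, -5, -3) → (6, 1, -5); (5, -2, -3) → (9, 4, -5)
T2 scale by (3, -1, 3): (6, 1, -5) → (18, -1, -15); (9, 4, -5) → (27, -4, -15)
T3 shear: x ← x + 1·y: (18, -1, -15) → (17, -1, -15); (27, -4, -15) → (23, -4, -15)
T4 scale by (-3, -3, 3/2): (17, -1, -15) → (-51, 3, -45/2); (23, -4, -15) → (-69, 12, -45/2)
T5 reflect across z = 0: (-51, 3, -45/2) → (-51, 3, 45/2); (-69, 12, -45/2) → (-69, 12, 45/2)

image vertices: (-51, 3, 45/2), (-69, 12, 45/2)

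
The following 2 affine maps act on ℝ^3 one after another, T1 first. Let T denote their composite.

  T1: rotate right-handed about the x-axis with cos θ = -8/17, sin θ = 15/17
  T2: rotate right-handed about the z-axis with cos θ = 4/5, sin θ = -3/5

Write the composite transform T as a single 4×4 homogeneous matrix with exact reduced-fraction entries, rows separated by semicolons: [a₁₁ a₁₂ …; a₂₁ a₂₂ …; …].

T = [4/5 -24/85 -9/17 0; -3/5 -32/85 -12/17 0; 0 15/17 -8/17 0; 0 0 0 1]

T1 = [1 0 0 0; 0 -8/17 -15/17 0; 0 15/17 -8/17 0; 0 0 0 1]
T2·T1 = [4/5 -24/85 -9/17 0; -3/5 -32/85 -12/17 0; 0 15/17 -8/17 0; 0 0 0 1]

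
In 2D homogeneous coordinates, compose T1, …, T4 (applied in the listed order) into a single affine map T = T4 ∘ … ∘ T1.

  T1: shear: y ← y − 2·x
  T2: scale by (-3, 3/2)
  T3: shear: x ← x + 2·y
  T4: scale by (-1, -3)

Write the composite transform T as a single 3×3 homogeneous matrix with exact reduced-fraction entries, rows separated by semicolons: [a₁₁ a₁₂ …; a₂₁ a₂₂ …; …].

T1 = [1 0 0; -2 1 0; 0 0 1]
T2·T1 = [-3 0 0; -3 3/2 0; 0 0 1]
T3·…·T1 = [-9 3 0; -3 3/2 0; 0 0 1]
T4·…·T1 = [9 -3 0; 9 -9/2 0; 0 0 1]

T = [9 -3 0; 9 -9/2 0; 0 0 1]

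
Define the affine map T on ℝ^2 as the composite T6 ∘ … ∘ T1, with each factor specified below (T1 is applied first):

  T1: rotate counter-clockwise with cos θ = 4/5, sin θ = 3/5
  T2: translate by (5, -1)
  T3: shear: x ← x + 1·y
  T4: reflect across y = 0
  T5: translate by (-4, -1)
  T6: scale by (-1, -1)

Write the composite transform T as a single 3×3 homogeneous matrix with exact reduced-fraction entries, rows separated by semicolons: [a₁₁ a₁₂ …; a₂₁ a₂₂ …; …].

T1 = [4/5 -3/5 0; 3/5 4/5 0; 0 0 1]
T2·T1 = [4/5 -3/5 5; 3/5 4/5 -1; 0 0 1]
T3·…·T1 = [7/5 1/5 4; 3/5 4/5 -1; 0 0 1]
T4·…·T1 = [7/5 1/5 4; -3/5 -4/5 1; 0 0 1]
T5·…·T1 = [7/5 1/5 0; -3/5 -4/5 0; 0 0 1]
T6·…·T1 = [-7/5 -1/5 0; 3/5 4/5 0; 0 0 1]

T = [-7/5 -1/5 0; 3/5 4/5 0; 0 0 1]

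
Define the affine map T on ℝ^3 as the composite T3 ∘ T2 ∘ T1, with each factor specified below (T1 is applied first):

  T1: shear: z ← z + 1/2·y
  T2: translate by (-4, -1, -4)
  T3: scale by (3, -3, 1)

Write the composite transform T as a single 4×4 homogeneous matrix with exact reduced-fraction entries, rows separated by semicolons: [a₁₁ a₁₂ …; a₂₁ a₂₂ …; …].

T1 = [1 0 0 0; 0 1 0 0; 0 1/2 1 0; 0 0 0 1]
T2·T1 = [1 0 0 -4; 0 1 0 -1; 0 1/2 1 -4; 0 0 0 1]
T3·…·T1 = [3 0 0 -12; 0 -3 0 3; 0 1/2 1 -4; 0 0 0 1]

T = [3 0 0 -12; 0 -3 0 3; 0 1/2 1 -4; 0 0 0 1]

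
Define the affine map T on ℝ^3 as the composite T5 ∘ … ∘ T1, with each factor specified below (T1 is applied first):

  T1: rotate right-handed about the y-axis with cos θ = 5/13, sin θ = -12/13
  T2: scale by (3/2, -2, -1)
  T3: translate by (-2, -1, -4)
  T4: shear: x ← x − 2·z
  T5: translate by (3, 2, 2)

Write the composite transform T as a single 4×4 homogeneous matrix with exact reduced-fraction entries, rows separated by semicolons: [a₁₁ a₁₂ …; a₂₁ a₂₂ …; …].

T1 = [5/13 0 -12/13 0; 0 1 0 0; 12/13 0 5/13 0; 0 0 0 1]
T2·T1 = [15/26 0 -18/13 0; 0 -2 0 0; -12/13 0 -5/13 0; 0 0 0 1]
T3·…·T1 = [15/26 0 -18/13 -2; 0 -2 0 -1; -12/13 0 -5/13 -4; 0 0 0 1]
T4·…·T1 = [63/26 0 -8/13 6; 0 -2 0 -1; -12/13 0 -5/13 -4; 0 0 0 1]
T5·…·T1 = [63/26 0 -8/13 9; 0 -2 0 1; -12/13 0 -5/13 -2; 0 0 0 1]

T = [63/26 0 -8/13 9; 0 -2 0 1; -12/13 0 -5/13 -2; 0 0 0 1]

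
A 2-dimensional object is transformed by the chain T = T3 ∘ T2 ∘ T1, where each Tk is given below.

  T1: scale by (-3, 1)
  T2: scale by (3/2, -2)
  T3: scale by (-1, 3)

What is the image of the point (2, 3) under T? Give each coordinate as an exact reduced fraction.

T1 scale by (-3, 1): (2, 3) → (-6, 3)
T2 scale by (3/2, -2): (-6, 3) → (-9, -6)
T3 scale by (-1, 3): (-9, -6) → (9, -18)

T(p) = (9, -18)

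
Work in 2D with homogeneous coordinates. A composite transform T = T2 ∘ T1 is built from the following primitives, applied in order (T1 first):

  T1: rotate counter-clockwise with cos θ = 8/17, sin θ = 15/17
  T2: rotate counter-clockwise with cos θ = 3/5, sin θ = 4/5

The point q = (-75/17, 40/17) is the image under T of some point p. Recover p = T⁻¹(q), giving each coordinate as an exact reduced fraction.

T1 = [8/17 -15/17 0; 15/17 8/17 0; 0 0 1]
T2·T1 = [-36/85 -77/85 0; 77/85 -36/85 0; 0 0 1]
det M = 1; M⁻¹ = [-36/85 77/85 0; -77/85 -36/85 0; 0 0 1]
M⁻¹ · (-75/17, 40/17)ᵀ = (4, 3)ᵀ

p = (4, 3)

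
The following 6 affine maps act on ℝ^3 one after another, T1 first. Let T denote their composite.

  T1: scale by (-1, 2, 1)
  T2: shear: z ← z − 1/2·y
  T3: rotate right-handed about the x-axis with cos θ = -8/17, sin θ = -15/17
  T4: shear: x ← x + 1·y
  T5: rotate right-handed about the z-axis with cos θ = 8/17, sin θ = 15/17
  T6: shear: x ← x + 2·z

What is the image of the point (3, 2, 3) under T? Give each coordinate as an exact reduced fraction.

T(p) = (-9, -4, -4)

T1 scale by (-1, 2, 1): (3, 2, 3) → (-3, 4, 3)
T2 shear: z ← z − 1/2·y: (-3, 4, 3) → (-3, 4, 1)
T3 rotate right-handed about the x-axis with cos θ = -8/17, sin θ = -15/17: (-3, 4, 1) → (-3, -1, -4)
T4 shear: x ← x + 1·y: (-3, -1, -4) → (-4, -1, -4)
T5 rotate right-handed about the z-axis with cos θ = 8/17, sin θ = 15/17: (-4, -1, -4) → (-1, -4, -4)
T6 shear: x ← x + 2·z: (-1, -4, -4) → (-9, -4, -4)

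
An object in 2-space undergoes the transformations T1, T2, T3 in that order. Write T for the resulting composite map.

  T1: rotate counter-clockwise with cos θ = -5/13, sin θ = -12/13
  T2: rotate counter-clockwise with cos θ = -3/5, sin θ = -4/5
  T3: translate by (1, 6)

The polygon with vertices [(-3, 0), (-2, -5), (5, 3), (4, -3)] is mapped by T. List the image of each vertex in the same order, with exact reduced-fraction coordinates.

image vertices: (164/65, 222/65), (411/65, 443/65), (-268/65, 571/65), (101/65, 713/65)

T1 rotate counter-clockwise with cos θ = -5/13, sin θ = -12/13: (-3, 0) → (15/13, 36/13); (-2, -5) → (-50/13, 49/13); (5, 3) → (11/13, -75/13); (4, -3) → (-56/13, -33/13)
T2 rotate counter-clockwise with cos θ = -3/5, sin θ = -4/5: (15/13, 36/13) → (99/65, -168/65); (-50/13, 49/13) → (346/65, 53/65); (11/13, -75/13) → (-333/65, 181/65); (-56/13, -33/13) → (36/65, 323/65)
T3 translate by (1, 6): (99/65, -168/65) → (164/65, 222/65); (346/65, 53/65) → (411/65, 443/65); (-333/65, 181/65) → (-268/65, 571/65); (36/65, 323/65) → (101/65, 713/65)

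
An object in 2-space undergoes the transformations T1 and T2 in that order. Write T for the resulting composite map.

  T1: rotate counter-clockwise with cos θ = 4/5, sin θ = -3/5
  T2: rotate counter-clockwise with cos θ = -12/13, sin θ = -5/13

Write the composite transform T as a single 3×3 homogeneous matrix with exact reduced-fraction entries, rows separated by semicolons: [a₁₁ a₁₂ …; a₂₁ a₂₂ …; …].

T1 = [4/5 3/5 0; -3/5 4/5 0; 0 0 1]
T2·T1 = [-63/65 -16/65 0; 16/65 -63/65 0; 0 0 1]

T = [-63/65 -16/65 0; 16/65 -63/65 0; 0 0 1]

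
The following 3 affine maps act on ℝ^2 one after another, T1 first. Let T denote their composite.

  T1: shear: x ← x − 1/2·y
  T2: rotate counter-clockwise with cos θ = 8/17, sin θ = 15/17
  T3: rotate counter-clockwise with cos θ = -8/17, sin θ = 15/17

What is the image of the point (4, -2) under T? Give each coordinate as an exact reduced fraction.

T(p) = (-5, 2)

T1 shear: x ← x − 1/2·y: (4, -2) → (5, -2)
T2 rotate counter-clockwise with cos θ = 8/17, sin θ = 15/17: (5, -2) → (70/17, 59/17)
T3 rotate counter-clockwise with cos θ = -8/17, sin θ = 15/17: (70/17, 59/17) → (-5, 2)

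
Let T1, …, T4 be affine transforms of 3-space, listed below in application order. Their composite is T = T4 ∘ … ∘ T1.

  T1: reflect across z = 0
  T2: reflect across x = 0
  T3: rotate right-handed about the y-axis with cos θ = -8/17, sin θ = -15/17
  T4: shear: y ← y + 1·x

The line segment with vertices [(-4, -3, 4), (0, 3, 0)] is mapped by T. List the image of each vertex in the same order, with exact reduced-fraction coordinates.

T1 reflect across z = 0: (-4, -3, 4) → (-4, -3, -4); (0, 3, 0) → (0, 3, 0)
T2 reflect across x = 0: (-4, -3, -4) → (4, -3, -4); (0, 3, 0) → (0, 3, 0)
T3 rotate right-handed about the y-axis with cos θ = -8/17, sin θ = -15/17: (4, -3, -4) → (28/17, -3, 92/17); (0, 3, 0) → (0, 3, 0)
T4 shear: y ← y + 1·x: (28/17, -3, 92/17) → (28/17, -23/17, 92/17); (0, 3, 0) → (0, 3, 0)

image vertices: (28/17, -23/17, 92/17), (0, 3, 0)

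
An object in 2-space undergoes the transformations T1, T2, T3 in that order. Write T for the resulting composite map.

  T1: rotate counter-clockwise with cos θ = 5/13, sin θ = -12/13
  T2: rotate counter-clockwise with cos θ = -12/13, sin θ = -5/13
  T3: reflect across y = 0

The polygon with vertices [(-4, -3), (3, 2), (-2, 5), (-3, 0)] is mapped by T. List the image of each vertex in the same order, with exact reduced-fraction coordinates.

image vertices: (837/169, 116/169), (-46/13, -9/13), (-355/169, 838/169), (360/169, 357/169)

T1 rotate counter-clockwise with cos θ = 5/13, sin θ = -12/13: (-4, -3) → (-56/13, 33/13); (3, 2) → (3, -2); (-2, 5) → (50/13, 49/13); (-3, 0) → (-15/13, 36/13)
T2 rotate counter-clockwise with cos θ = -12/13, sin θ = -5/13: (-56/13, 33/13) → (837/169, -116/169); (3, -2) → (-46/13, 9/13); (50/13, 49/13) → (-355/169, -838/169); (-15/13, 36/13) → (360/169, -357/169)
T3 reflect across y = 0: (837/169, -116/169) → (837/169, 116/169); (-46/13, 9/13) → (-46/13, -9/13); (-355/169, -838/169) → (-355/169, 838/169); (360/169, -357/169) → (360/169, 357/169)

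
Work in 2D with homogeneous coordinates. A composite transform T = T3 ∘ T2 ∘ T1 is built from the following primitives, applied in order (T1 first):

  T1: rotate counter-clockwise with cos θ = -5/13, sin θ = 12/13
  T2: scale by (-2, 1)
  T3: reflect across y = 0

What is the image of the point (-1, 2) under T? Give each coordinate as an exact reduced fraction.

T(p) = (38/13, 22/13)

T1 rotate counter-clockwise with cos θ = -5/13, sin θ = 12/13: (-1, 2) → (-19/13, -22/13)
T2 scale by (-2, 1): (-19/13, -22/13) → (38/13, -22/13)
T3 reflect across y = 0: (38/13, -22/13) → (38/13, 22/13)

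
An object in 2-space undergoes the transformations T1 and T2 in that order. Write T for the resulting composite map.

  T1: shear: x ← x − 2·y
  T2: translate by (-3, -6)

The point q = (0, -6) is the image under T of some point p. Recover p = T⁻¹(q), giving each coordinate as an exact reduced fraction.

T1 = [1 -2 0; 0 1 0; 0 0 1]
T2·T1 = [1 -2 -3; 0 1 -6; 0 0 1]
det M = 1; M⁻¹ = [1 2 15; 0 1 6; 0 0 1]
M⁻¹ · (0, -6)ᵀ = (3, 0)ᵀ

p = (3, 0)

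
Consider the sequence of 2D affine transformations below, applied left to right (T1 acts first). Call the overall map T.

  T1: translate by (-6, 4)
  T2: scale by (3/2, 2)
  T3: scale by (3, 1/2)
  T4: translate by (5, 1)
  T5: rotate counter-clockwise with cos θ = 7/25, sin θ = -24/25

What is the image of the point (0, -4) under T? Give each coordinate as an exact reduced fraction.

T1 translate by (-6, 4): (0, -4) → (-6, 0)
T2 scale by (3/2, 2): (-6, 0) → (-9, 0)
T3 scale by (3, 1/2): (-9, 0) → (-27, 0)
T4 translate by (5, 1): (-27, 0) → (-22, 1)
T5 rotate counter-clockwise with cos θ = 7/25, sin θ = -24/25: (-22, 1) → (-26/5, 107/5)

T(p) = (-26/5, 107/5)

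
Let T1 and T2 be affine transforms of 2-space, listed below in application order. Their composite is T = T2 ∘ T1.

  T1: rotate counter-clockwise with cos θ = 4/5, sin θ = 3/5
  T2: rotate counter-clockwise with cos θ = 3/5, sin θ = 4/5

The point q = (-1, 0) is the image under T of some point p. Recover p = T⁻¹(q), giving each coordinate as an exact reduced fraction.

p = (0, 1)

T1 = [4/5 -3/5 0; 3/5 4/5 0; 0 0 1]
T2·T1 = [0 -1 0; 1 0 0; 0 0 1]
det M = 1; M⁻¹ = [0 1 0; -1 0 0; 0 0 1]
M⁻¹ · (-1, 0)ᵀ = (0, 1)ᵀ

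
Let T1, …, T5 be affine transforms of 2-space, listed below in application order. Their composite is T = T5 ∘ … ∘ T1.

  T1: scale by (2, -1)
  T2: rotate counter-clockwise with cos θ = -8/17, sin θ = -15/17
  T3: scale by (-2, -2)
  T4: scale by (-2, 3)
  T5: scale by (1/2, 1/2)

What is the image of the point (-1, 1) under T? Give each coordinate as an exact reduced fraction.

T(p) = (2/17, -114/17)

T1 scale by (2, -1): (-1, 1) → (-2, -1)
T2 rotate counter-clockwise with cos θ = -8/17, sin θ = -15/17: (-2, -1) → (1/17, 38/17)
T3 scale by (-2, -2): (1/17, 38/17) → (-2/17, -76/17)
T4 scale by (-2, 3): (-2/17, -76/17) → (4/17, -228/17)
T5 scale by (1/2, 1/2): (4/17, -228/17) → (2/17, -114/17)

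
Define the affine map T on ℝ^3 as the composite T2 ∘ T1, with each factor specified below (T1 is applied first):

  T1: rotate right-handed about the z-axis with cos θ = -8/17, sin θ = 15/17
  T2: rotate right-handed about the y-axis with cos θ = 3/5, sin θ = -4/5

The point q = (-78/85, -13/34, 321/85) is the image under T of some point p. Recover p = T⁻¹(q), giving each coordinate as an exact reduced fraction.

p = (-3/2, -2, 3)

T1 = [-8/17 -15/17 0 0; 15/17 -8/17 0 0; 0 0 1 0; 0 0 0 1]
T2·T1 = [-24/85 -9/17 -4/5 0; 15/17 -8/17 0 0; -32/85 -12/17 3/5 0; 0 0 0 1]
det M = 1; M⁻¹ = [-24/85 15/17 -32/85 0; -9/17 -8/17 -12/17 0; -4/5 0 3/5 0; 0 0 0 1]
M⁻¹ · (-78/85, -13/34, 321/85)ᵀ = (-3/2, -2, 3)ᵀ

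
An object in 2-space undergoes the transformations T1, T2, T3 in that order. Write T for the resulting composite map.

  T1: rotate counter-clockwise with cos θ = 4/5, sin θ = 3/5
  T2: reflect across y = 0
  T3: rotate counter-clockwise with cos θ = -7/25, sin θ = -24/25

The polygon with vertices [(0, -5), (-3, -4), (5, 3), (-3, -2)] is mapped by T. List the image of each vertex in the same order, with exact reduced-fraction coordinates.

image vertices: (3, -4), (24/5, -7/5), (-29/5, -3/5), (18/5, 1/5)

T1 rotate counter-clockwise with cos θ = 4/5, sin θ = 3/5: (0, -5) → (3, -4); (-3, -4) → (0, -5); (5, 3) → (11/5, 27/5); (-3, -2) → (-6/5, -17/5)
T2 reflect across y = 0: (3, -4) → (3, 4); (0, -5) → (0, 5); (11/5, 27/5) → (11/5, -27/5); (-6/5, -17/5) → (-6/5, 17/5)
T3 rotate counter-clockwise with cos θ = -7/25, sin θ = -24/25: (3, 4) → (3, -4); (0, 5) → (24/5, -7/5); (11/5, -27/5) → (-29/5, -3/5); (-6/5, 17/5) → (18/5, 1/5)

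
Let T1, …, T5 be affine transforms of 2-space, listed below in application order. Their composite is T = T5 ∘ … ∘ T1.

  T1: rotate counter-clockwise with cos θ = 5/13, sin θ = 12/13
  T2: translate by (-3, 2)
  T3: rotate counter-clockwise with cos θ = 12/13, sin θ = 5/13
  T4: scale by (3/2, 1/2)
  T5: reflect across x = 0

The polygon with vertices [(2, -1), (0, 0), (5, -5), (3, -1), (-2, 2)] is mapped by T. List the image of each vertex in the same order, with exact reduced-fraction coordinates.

T1 rotate counter-clockwise with cos θ = 5/13, sin θ = 12/13: (2, -1) → (22/13, 19/13); (0, 0) → (0, 0); (5, -5) → (85/13, 35/13); (3, -1) → (27/13, 31/13); (-2, 2) → (-34/13, -14/13)
T2 translate by (-3, 2): (22/13, 19/13) → (-17/13, 45/13); (0, 0) → (-3, 2); (85/13, 35/13) → (46/13, 61/13); (27/13, 31/13) → (-12/13, 57/13); (-34/13, -14/13) → (-73/13, 12/13)
T3 rotate counter-clockwise with cos θ = 12/13, sin θ = 5/13: (-17/13, 45/13) → (-33/13, 35/13); (-3, 2) → (-46/13, 9/13); (46/13, 61/13) → (19/13, 74/13); (-12/13, 57/13) → (-33/13, 48/13); (-73/13, 12/13) → (-72/13, -17/13)
T4 scale by (3/2, 1/2): (-33/13, 35/13) → (-99/26, 35/26); (-46/13, 9/13) → (-69/13, 9/26); (19/13, 74/13) → (57/26, 37/13); (-33/13, 48/13) → (-99/26, 24/13); (-72/13, -17/13) → (-108/13, -17/26)
T5 reflect across x = 0: (-99/26, 35/26) → (99/26, 35/26); (-69/13, 9/26) → (69/13, 9/26); (57/26, 37/13) → (-57/26, 37/13); (-99/26, 24/13) → (99/26, 24/13); (-108/13, -17/26) → (108/13, -17/26)

image vertices: (99/26, 35/26), (69/13, 9/26), (-57/26, 37/13), (99/26, 24/13), (108/13, -17/26)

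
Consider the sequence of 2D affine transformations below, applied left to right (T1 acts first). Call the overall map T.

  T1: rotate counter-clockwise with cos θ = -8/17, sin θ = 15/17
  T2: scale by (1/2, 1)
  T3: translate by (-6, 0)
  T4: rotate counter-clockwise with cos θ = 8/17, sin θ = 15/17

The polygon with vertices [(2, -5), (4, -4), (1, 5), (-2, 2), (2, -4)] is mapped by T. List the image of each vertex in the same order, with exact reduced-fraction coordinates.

image vertices: (-1630/289, -1055/578), (-2084/289, -584/289), (-773/289, -4705/578), (-182/289, -2003/289), (-1570/289, -704/289)

T1 rotate counter-clockwise with cos θ = -8/17, sin θ = 15/17: (2, -5) → (59/17, 70/17); (4, -4) → (28/17, 92/17); (1, 5) → (-83/17, -25/17); (-2, 2) → (-14/17, -46/17); (2, -4) → (44/17, 62/17)
T2 scale by (1/2, 1): (59/17, 70/17) → (59/34, 70/17); (28/17, 92/17) → (14/17, 92/17); (-83/17, -25/17) → (-83/34, -25/17); (-14/17, -46/17) → (-7/17, -46/17); (44/17, 62/17) → (22/17, 62/17)
T3 translate by (-6, 0): (59/34, 70/17) → (-145/34, 70/17); (14/17, 92/17) → (-88/17, 92/17); (-83/34, -25/17) → (-287/34, -25/17); (-7/17, -46/17) → (-109/17, -46/17); (22/17, 62/17) → (-80/17, 62/17)
T4 rotate counter-clockwise with cos θ = 8/17, sin θ = 15/17: (-145/34, 70/17) → (-1630/289, -1055/578); (-88/17, 92/17) → (-2084/289, -584/289); (-287/34, -25/17) → (-773/289, -4705/578); (-109/17, -46/17) → (-182/289, -2003/289); (-80/17, 62/17) → (-1570/289, -704/289)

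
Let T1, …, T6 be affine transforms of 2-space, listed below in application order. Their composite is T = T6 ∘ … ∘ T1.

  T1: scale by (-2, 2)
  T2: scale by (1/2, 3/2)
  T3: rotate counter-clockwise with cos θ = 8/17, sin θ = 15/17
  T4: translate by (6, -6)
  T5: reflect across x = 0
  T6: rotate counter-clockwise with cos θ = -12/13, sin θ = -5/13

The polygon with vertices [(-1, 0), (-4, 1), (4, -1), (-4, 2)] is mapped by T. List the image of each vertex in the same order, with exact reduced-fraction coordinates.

image vertices: (885/221, 1594/221), (978/221, 661/221), (450/221, 2807/221), (558/221, 148/221)

T1 scale by (-2, 2): (-1, 0) → (2, 0); (-4, 1) → (8, 2); (4, -1) → (-8, -2); (-4, 2) → (8, 4)
T2 scale by (1/2, 3/2): (2, 0) → (1, 0); (8, 2) → (4, 3); (-8, -2) → (-4, -3); (8, 4) → (4, 6)
T3 rotate counter-clockwise with cos θ = 8/17, sin θ = 15/17: (1, 0) → (8/17, 15/17); (4, 3) → (-13/17, 84/17); (-4, -3) → (13/17, -84/17); (4, 6) → (-58/17, 108/17)
T4 translate by (6, -6): (8/17, 15/17) → (110/17, -87/17); (-13/17, 84/17) → (89/17, -18/17); (13/17, -84/17) → (115/17, -186/17); (-58/17, 108/17) → (44/17, 6/17)
T5 reflect across x = 0: (110/17, -87/17) → (-110/17, -87/17); (89/17, -18/17) → (-89/17, -18/17); (115/17, -186/17) → (-115/17, -186/17); (44/17, 6/17) → (-44/17, 6/17)
T6 rotate counter-clockwise with cos θ = -12/13, sin θ = -5/13: (-110/17, -87/17) → (885/221, 1594/221); (-89/17, -18/17) → (978/221, 661/221); (-115/17, -186/17) → (450/221, 2807/221); (-44/17, 6/17) → (558/221, 148/221)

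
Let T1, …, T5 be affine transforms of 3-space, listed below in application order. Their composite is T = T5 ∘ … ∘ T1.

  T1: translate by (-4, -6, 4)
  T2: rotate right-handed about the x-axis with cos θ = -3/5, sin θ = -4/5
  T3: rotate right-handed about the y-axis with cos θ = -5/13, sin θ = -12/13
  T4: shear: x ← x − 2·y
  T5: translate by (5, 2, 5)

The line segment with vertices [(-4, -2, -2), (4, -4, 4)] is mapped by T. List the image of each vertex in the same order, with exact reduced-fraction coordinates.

image vertices: (-619/65, 42/5, -57/13), (-1479/65, 72/5, 49/13)

T1 translate by (-4, -6, 4): (-4, -2, -2) → (-8, -8, 2); (4, -4, 4) → (0, -10, 8)
T2 rotate right-handed about the x-axis with cos θ = -3/5, sin θ = -4/5: (-8, -8, 2) → (-8, 32/5, 26/5); (0, -10, 8) → (0, 62/5, 16/5)
T3 rotate right-handed about the y-axis with cos θ = -5/13, sin θ = -12/13: (-8, 32/5, 26/5) → (-112/65, 32/5, -122/13); (0, 62/5, 16/5) → (-192/65, 62/5, -16/13)
T4 shear: x ← x − 2·y: (-112/65, 32/5, -122/13) → (-944/65, 32/5, -122/13); (-192/65, 62/5, -16/13) → (-1804/65, 62/5, -16/13)
T5 translate by (5, 2, 5): (-944/65, 32/5, -122/13) → (-619/65, 42/5, -57/13); (-1804/65, 62/5, -16/13) → (-1479/65, 72/5, 49/13)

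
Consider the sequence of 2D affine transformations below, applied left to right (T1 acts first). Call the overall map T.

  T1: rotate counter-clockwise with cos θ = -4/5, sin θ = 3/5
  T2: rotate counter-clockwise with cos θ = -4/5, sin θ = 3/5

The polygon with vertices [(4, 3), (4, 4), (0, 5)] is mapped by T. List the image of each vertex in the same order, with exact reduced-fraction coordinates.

T1 rotate counter-clockwise with cos θ = -4/5, sin θ = 3/5: (4, 3) → (-5, 0); (4, 4) → (-28/5, -4/5); (0, 5) → (-3, -4)
T2 rotate counter-clockwise with cos θ = -4/5, sin θ = 3/5: (-5, 0) → (4, -3); (-28/5, -4/5) → (124/25, -68/25); (-3, -4) → (24/5, 7/5)

image vertices: (4, -3), (124/25, -68/25), (24/5, 7/5)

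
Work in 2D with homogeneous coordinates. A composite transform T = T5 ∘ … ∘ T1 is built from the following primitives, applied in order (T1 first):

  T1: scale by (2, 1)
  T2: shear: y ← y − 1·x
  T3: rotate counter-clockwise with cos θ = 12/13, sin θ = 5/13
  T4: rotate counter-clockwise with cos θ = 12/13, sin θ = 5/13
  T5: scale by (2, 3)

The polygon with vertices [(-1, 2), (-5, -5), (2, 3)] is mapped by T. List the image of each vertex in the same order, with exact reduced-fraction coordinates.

T1 scale by (2, 1): (-1, 2) → (-2, 2); (-5, -5) → (-10, -5); (2, 3) → (4, 3)
T2 shear: y ← y − 1·x: (-2, 2) → (-2, 4); (-10, -5) → (-10, 5); (4, 3) → (4, -1)
T3 rotate counter-clockwise with cos θ = 12/13, sin θ = 5/13: (-2, 4) → (-44/13, 38/13); (-10, 5) → (-145/13, 10/13); (4, -1) → (53/13, 8/13)
T4 rotate counter-clockwise with cos θ = 12/13, sin θ = 5/13: (-44/13, 38/13) → (-718/169, 236/169); (-145/13, 10/13) → (-1790/169, -605/169); (53/13, 8/13) → (596/169, 361/169)
T5 scale by (2, 3): (-718/169, 236/169) → (-1436/169, 708/169); (-1790/169, -605/169) → (-3580/169, -1815/169); (596/169, 361/169) → (1192/169, 1083/169)

image vertices: (-1436/169, 708/169), (-3580/169, -1815/169), (1192/169, 1083/169)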